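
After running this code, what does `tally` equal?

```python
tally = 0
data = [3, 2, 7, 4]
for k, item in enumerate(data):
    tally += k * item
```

Let's trace through this code step by step.

Initialize: tally = 0
Initialize: data = [3, 2, 7, 4]
Entering loop: for k, item in enumerate(data):

After execution: tally = 28
28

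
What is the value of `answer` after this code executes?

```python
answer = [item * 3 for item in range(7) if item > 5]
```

Let's trace through this code step by step.

Initialize: answer = [item * 3 for item in range(7) if item > 5]

After execution: answer = [18]
[18]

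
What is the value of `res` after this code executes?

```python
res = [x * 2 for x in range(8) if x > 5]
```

Let's trace through this code step by step.

Initialize: res = [x * 2 for x in range(8) if x > 5]

After execution: res = [12, 14]
[12, 14]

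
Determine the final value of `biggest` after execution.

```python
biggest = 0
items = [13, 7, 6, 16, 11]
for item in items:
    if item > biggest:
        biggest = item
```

Let's trace through this code step by step.

Initialize: biggest = 0
Initialize: items = [13, 7, 6, 16, 11]
Entering loop: for item in items:

After execution: biggest = 16
16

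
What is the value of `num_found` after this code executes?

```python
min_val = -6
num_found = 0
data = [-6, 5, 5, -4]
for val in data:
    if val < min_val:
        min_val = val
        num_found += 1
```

Let's trace through this code step by step.

Initialize: min_val = -6
Initialize: num_found = 0
Initialize: data = [-6, 5, 5, -4]
Entering loop: for val in data:

After execution: num_found = 0
0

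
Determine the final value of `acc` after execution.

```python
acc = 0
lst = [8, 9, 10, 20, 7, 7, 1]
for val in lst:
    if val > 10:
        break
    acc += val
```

Let's trace through this code step by step.

Initialize: acc = 0
Initialize: lst = [8, 9, 10, 20, 7, 7, 1]
Entering loop: for val in lst:

After execution: acc = 27
27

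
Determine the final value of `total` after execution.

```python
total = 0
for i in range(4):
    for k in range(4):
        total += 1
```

Let's trace through this code step by step.

Initialize: total = 0
Entering loop: for i in range(4):

After execution: total = 16
16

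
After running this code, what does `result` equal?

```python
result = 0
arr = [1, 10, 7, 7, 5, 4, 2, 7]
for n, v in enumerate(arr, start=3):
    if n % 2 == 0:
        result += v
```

Let's trace through this code step by step.

Initialize: result = 0
Initialize: arr = [1, 10, 7, 7, 5, 4, 2, 7]
Entering loop: for n, v in enumerate(arr, start=3):

After execution: result = 28
28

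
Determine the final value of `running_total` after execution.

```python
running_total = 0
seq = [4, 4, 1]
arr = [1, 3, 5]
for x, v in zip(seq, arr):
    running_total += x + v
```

Let's trace through this code step by step.

Initialize: running_total = 0
Initialize: seq = [4, 4, 1]
Initialize: arr = [1, 3, 5]
Entering loop: for x, v in zip(seq, arr):

After execution: running_total = 18
18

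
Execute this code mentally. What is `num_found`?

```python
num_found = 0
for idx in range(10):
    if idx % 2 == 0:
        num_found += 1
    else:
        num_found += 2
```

Let's trace through this code step by step.

Initialize: num_found = 0
Entering loop: for idx in range(10):

After execution: num_found = 15
15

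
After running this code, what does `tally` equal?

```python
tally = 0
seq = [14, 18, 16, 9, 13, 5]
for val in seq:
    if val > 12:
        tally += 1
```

Let's trace through this code step by step.

Initialize: tally = 0
Initialize: seq = [14, 18, 16, 9, 13, 5]
Entering loop: for val in seq:

After execution: tally = 4
4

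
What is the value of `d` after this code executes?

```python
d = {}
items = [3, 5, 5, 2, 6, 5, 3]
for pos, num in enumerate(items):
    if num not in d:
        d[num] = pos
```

Let's trace through this code step by step.

Initialize: d = {}
Initialize: items = [3, 5, 5, 2, 6, 5, 3]
Entering loop: for pos, num in enumerate(items):

After execution: d = {3: 0, 5: 1, 2: 3, 6: 4}
{3: 0, 5: 1, 2: 3, 6: 4}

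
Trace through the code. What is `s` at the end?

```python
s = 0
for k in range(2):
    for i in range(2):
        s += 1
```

Let's trace through this code step by step.

Initialize: s = 0
Entering loop: for k in range(2):

After execution: s = 4
4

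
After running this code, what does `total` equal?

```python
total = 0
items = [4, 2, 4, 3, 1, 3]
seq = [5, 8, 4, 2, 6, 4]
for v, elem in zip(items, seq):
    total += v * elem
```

Let's trace through this code step by step.

Initialize: total = 0
Initialize: items = [4, 2, 4, 3, 1, 3]
Initialize: seq = [5, 8, 4, 2, 6, 4]
Entering loop: for v, elem in zip(items, seq):

After execution: total = 76
76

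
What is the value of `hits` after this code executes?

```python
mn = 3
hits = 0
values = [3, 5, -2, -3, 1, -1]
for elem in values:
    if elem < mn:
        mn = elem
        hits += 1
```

Let's trace through this code step by step.

Initialize: mn = 3
Initialize: hits = 0
Initialize: values = [3, 5, -2, -3, 1, -1]
Entering loop: for elem in values:

After execution: hits = 2
2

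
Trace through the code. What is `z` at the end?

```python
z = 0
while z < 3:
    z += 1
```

Let's trace through this code step by step.

Initialize: z = 0
Entering loop: while z < 3:

After execution: z = 3
3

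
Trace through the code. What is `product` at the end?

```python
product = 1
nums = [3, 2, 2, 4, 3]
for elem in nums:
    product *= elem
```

Let's trace through this code step by step.

Initialize: product = 1
Initialize: nums = [3, 2, 2, 4, 3]
Entering loop: for elem in nums:

After execution: product = 144
144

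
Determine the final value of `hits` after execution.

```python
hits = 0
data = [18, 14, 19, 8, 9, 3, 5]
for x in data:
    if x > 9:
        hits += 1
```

Let's trace through this code step by step.

Initialize: hits = 0
Initialize: data = [18, 14, 19, 8, 9, 3, 5]
Entering loop: for x in data:

After execution: hits = 3
3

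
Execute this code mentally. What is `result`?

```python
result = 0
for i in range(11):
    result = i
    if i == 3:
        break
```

Let's trace through this code step by step.

Initialize: result = 0
Entering loop: for i in range(11):

After execution: result = 3
3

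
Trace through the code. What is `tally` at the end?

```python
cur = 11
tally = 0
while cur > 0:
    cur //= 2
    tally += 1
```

Let's trace through this code step by step.

Initialize: cur = 11
Initialize: tally = 0
Entering loop: while cur > 0:

After execution: tally = 4
4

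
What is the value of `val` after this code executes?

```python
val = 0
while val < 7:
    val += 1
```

Let's trace through this code step by step.

Initialize: val = 0
Entering loop: while val < 7:

After execution: val = 7
7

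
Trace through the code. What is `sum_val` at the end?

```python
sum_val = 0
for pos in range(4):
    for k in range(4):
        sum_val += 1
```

Let's trace through this code step by step.

Initialize: sum_val = 0
Entering loop: for pos in range(4):

After execution: sum_val = 16
16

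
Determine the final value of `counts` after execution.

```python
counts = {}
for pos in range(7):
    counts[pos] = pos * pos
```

Let's trace through this code step by step.

Initialize: counts = {}
Entering loop: for pos in range(7):

After execution: counts = {0: 0, 1: 1, 2: 4, 3: 9, 4: 16, 5: 25, 6: 36}
{0: 0, 1: 1, 2: 4, 3: 9, 4: 16, 5: 25, 6: 36}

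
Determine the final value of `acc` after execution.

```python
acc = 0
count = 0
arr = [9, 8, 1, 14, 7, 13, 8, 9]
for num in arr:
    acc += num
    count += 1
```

Let's trace through this code step by step.

Initialize: acc = 0
Initialize: count = 0
Initialize: arr = [9, 8, 1, 14, 7, 13, 8, 9]
Entering loop: for num in arr:

After execution: acc = 69
69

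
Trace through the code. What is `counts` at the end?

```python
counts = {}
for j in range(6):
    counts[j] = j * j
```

Let's trace through this code step by step.

Initialize: counts = {}
Entering loop: for j in range(6):

After execution: counts = {0: 0, 1: 1, 2: 4, 3: 9, 4: 16, 5: 25}
{0: 0, 1: 1, 2: 4, 3: 9, 4: 16, 5: 25}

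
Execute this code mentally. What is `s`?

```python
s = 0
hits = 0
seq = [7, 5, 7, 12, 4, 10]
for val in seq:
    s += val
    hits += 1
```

Let's trace through this code step by step.

Initialize: s = 0
Initialize: hits = 0
Initialize: seq = [7, 5, 7, 12, 4, 10]
Entering loop: for val in seq:

After execution: s = 45
45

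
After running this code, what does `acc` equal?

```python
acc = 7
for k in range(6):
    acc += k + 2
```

Let's trace through this code step by step.

Initialize: acc = 7
Entering loop: for k in range(6):

After execution: acc = 34
34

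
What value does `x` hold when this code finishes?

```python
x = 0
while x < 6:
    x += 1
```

Let's trace through this code step by step.

Initialize: x = 0
Entering loop: while x < 6:

After execution: x = 6
6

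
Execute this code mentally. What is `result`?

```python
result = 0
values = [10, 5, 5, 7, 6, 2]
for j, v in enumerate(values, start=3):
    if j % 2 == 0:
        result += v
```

Let's trace through this code step by step.

Initialize: result = 0
Initialize: values = [10, 5, 5, 7, 6, 2]
Entering loop: for j, v in enumerate(values, start=3):

After execution: result = 14
14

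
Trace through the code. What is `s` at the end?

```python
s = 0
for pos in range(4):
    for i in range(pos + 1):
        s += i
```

Let's trace through this code step by step.

Initialize: s = 0
Entering loop: for pos in range(4):

After execution: s = 10
10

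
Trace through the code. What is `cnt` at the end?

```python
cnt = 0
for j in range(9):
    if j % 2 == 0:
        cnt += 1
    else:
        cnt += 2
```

Let's trace through this code step by step.

Initialize: cnt = 0
Entering loop: for j in range(9):

After execution: cnt = 13
13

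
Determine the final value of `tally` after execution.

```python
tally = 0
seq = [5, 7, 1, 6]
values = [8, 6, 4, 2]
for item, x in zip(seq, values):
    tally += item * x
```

Let's trace through this code step by step.

Initialize: tally = 0
Initialize: seq = [5, 7, 1, 6]
Initialize: values = [8, 6, 4, 2]
Entering loop: for item, x in zip(seq, values):

After execution: tally = 98
98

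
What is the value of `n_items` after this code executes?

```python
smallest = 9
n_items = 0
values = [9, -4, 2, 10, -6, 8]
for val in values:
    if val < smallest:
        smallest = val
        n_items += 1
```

Let's trace through this code step by step.

Initialize: smallest = 9
Initialize: n_items = 0
Initialize: values = [9, -4, 2, 10, -6, 8]
Entering loop: for val in values:

After execution: n_items = 2
2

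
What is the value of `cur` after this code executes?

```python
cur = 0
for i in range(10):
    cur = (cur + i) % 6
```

Let's trace through this code step by step.

Initialize: cur = 0
Entering loop: for i in range(10):

After execution: cur = 3
3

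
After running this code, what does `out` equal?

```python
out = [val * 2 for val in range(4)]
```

Let's trace through this code step by step.

Initialize: out = [val * 2 for val in range(4)]

After execution: out = [0, 2, 4, 6]
[0, 2, 4, 6]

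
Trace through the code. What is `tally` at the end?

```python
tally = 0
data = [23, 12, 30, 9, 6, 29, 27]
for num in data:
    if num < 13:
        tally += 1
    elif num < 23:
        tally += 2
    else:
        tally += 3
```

Let's trace through this code step by step.

Initialize: tally = 0
Initialize: data = [23, 12, 30, 9, 6, 29, 27]
Entering loop: for num in data:

After execution: tally = 15
15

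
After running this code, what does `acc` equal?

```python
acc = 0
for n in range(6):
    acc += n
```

Let's trace through this code step by step.

Initialize: acc = 0
Entering loop: for n in range(6):

After execution: acc = 15
15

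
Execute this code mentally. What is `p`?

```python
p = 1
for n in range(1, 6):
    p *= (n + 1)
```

Let's trace through this code step by step.

Initialize: p = 1
Entering loop: for n in range(1, 6):

After execution: p = 720
720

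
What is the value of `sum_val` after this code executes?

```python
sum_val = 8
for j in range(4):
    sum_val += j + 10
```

Let's trace through this code step by step.

Initialize: sum_val = 8
Entering loop: for j in range(4):

After execution: sum_val = 54
54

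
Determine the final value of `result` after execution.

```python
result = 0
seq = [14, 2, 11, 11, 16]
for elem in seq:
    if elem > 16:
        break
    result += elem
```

Let's trace through this code step by step.

Initialize: result = 0
Initialize: seq = [14, 2, 11, 11, 16]
Entering loop: for elem in seq:

After execution: result = 54
54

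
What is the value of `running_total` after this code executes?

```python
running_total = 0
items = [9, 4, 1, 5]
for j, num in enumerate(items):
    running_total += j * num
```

Let's trace through this code step by step.

Initialize: running_total = 0
Initialize: items = [9, 4, 1, 5]
Entering loop: for j, num in enumerate(items):

After execution: running_total = 21
21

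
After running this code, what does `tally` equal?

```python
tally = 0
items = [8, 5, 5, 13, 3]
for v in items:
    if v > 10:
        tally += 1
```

Let's trace through this code step by step.

Initialize: tally = 0
Initialize: items = [8, 5, 5, 13, 3]
Entering loop: for v in items:

After execution: tally = 1
1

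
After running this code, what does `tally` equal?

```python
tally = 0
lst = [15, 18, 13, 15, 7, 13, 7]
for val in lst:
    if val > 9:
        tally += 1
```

Let's trace through this code step by step.

Initialize: tally = 0
Initialize: lst = [15, 18, 13, 15, 7, 13, 7]
Entering loop: for val in lst:

After execution: tally = 5
5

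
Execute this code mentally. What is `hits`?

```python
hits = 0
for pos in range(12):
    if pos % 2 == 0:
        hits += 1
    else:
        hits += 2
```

Let's trace through this code step by step.

Initialize: hits = 0
Entering loop: for pos in range(12):

After execution: hits = 18
18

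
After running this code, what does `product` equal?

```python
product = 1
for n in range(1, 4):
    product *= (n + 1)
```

Let's trace through this code step by step.

Initialize: product = 1
Entering loop: for n in range(1, 4):

After execution: product = 24
24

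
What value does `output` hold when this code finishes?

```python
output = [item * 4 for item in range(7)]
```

Let's trace through this code step by step.

Initialize: output = [item * 4 for item in range(7)]

After execution: output = [0, 4, 8, 12, 16, 20, 24]
[0, 4, 8, 12, 16, 20, 24]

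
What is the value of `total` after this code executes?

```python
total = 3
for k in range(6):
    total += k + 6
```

Let's trace through this code step by step.

Initialize: total = 3
Entering loop: for k in range(6):

After execution: total = 54
54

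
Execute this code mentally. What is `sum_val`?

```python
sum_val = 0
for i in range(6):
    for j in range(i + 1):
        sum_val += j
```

Let's trace through this code step by step.

Initialize: sum_val = 0
Entering loop: for i in range(6):

After execution: sum_val = 35
35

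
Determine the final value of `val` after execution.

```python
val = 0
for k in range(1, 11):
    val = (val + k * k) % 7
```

Let's trace through this code step by step.

Initialize: val = 0
Entering loop: for k in range(1, 11):

After execution: val = 0
0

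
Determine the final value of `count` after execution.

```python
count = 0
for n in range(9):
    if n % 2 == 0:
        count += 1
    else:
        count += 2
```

Let's trace through this code step by step.

Initialize: count = 0
Entering loop: for n in range(9):

After execution: count = 13
13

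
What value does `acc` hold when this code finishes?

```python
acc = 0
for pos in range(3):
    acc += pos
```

Let's trace through this code step by step.

Initialize: acc = 0
Entering loop: for pos in range(3):

After execution: acc = 3
3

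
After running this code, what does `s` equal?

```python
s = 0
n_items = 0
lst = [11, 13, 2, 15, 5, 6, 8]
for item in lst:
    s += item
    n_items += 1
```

Let's trace through this code step by step.

Initialize: s = 0
Initialize: n_items = 0
Initialize: lst = [11, 13, 2, 15, 5, 6, 8]
Entering loop: for item in lst:

After execution: s = 60
60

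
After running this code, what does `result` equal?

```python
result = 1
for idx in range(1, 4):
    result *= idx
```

Let's trace through this code step by step.

Initialize: result = 1
Entering loop: for idx in range(1, 4):

After execution: result = 6
6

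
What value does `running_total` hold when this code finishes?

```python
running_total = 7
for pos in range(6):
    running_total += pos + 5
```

Let's trace through this code step by step.

Initialize: running_total = 7
Entering loop: for pos in range(6):

After execution: running_total = 52
52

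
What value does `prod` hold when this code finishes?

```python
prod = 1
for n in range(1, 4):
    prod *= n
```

Let's trace through this code step by step.

Initialize: prod = 1
Entering loop: for n in range(1, 4):

After execution: prod = 6
6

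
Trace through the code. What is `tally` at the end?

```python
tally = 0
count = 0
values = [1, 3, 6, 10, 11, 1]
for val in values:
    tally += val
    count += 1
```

Let's trace through this code step by step.

Initialize: tally = 0
Initialize: count = 0
Initialize: values = [1, 3, 6, 10, 11, 1]
Entering loop: for val in values:

After execution: tally = 32
32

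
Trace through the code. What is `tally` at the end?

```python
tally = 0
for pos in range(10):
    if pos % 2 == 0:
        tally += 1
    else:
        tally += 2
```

Let's trace through this code step by step.

Initialize: tally = 0
Entering loop: for pos in range(10):

After execution: tally = 15
15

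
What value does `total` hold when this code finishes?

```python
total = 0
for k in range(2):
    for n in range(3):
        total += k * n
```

Let's trace through this code step by step.

Initialize: total = 0
Entering loop: for k in range(2):

After execution: total = 3
3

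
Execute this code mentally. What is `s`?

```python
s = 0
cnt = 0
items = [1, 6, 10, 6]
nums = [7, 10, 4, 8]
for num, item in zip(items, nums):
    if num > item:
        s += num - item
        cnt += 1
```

Let's trace through this code step by step.

Initialize: s = 0
Initialize: cnt = 0
Initialize: items = [1, 6, 10, 6]
Initialize: nums = [7, 10, 4, 8]
Entering loop: for num, item in zip(items, nums):

After execution: s = 6
6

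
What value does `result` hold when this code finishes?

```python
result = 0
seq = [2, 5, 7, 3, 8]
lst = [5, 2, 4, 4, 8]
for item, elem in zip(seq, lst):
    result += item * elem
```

Let's trace through this code step by step.

Initialize: result = 0
Initialize: seq = [2, 5, 7, 3, 8]
Initialize: lst = [5, 2, 4, 4, 8]
Entering loop: for item, elem in zip(seq, lst):

After execution: result = 124
124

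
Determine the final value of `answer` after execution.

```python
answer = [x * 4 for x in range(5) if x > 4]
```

Let's trace through this code step by step.

Initialize: answer = [x * 4 for x in range(5) if x > 4]

After execution: answer = []
[]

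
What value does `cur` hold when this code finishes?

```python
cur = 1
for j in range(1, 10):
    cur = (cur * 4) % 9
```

Let's trace through this code step by step.

Initialize: cur = 1
Entering loop: for j in range(1, 10):

After execution: cur = 1
1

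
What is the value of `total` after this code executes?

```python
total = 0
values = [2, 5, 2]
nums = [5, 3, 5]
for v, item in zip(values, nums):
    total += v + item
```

Let's trace through this code step by step.

Initialize: total = 0
Initialize: values = [2, 5, 2]
Initialize: nums = [5, 3, 5]
Entering loop: for v, item in zip(values, nums):

After execution: total = 22
22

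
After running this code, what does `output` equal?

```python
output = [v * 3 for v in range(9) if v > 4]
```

Let's trace through this code step by step.

Initialize: output = [v * 3 for v in range(9) if v > 4]

After execution: output = [15, 18, 21, 24]
[15, 18, 21, 24]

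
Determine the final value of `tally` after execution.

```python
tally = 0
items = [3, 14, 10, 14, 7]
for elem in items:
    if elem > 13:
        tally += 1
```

Let's trace through this code step by step.

Initialize: tally = 0
Initialize: items = [3, 14, 10, 14, 7]
Entering loop: for elem in items:

After execution: tally = 2
2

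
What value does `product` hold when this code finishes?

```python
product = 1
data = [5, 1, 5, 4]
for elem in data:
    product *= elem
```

Let's trace through this code step by step.

Initialize: product = 1
Initialize: data = [5, 1, 5, 4]
Entering loop: for elem in data:

After execution: product = 100
100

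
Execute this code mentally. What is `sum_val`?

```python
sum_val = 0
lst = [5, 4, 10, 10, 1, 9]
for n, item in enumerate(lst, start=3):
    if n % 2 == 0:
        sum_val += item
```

Let's trace through this code step by step.

Initialize: sum_val = 0
Initialize: lst = [5, 4, 10, 10, 1, 9]
Entering loop: for n, item in enumerate(lst, start=3):

After execution: sum_val = 23
23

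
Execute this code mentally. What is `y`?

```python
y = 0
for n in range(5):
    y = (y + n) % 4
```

Let's trace through this code step by step.

Initialize: y = 0
Entering loop: for n in range(5):

After execution: y = 2
2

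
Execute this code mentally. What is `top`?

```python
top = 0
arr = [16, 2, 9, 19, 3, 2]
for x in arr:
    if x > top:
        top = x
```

Let's trace through this code step by step.

Initialize: top = 0
Initialize: arr = [16, 2, 9, 19, 3, 2]
Entering loop: for x in arr:

After execution: top = 19
19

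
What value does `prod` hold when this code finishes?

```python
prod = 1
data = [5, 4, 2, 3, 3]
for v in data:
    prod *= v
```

Let's trace through this code step by step.

Initialize: prod = 1
Initialize: data = [5, 4, 2, 3, 3]
Entering loop: for v in data:

After execution: prod = 360
360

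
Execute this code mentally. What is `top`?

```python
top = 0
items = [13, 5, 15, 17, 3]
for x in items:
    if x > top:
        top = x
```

Let's trace through this code step by step.

Initialize: top = 0
Initialize: items = [13, 5, 15, 17, 3]
Entering loop: for x in items:

After execution: top = 17
17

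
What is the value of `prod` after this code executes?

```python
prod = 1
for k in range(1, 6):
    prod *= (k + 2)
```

Let's trace through this code step by step.

Initialize: prod = 1
Entering loop: for k in range(1, 6):

After execution: prod = 2520
2520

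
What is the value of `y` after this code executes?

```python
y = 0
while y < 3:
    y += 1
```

Let's trace through this code step by step.

Initialize: y = 0
Entering loop: while y < 3:

After execution: y = 3
3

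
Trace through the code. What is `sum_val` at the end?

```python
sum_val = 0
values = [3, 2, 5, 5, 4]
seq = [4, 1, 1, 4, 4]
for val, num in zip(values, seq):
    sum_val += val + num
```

Let's trace through this code step by step.

Initialize: sum_val = 0
Initialize: values = [3, 2, 5, 5, 4]
Initialize: seq = [4, 1, 1, 4, 4]
Entering loop: for val, num in zip(values, seq):

After execution: sum_val = 33
33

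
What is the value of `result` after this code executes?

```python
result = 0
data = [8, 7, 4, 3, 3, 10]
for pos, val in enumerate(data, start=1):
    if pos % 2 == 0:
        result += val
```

Let's trace through this code step by step.

Initialize: result = 0
Initialize: data = [8, 7, 4, 3, 3, 10]
Entering loop: for pos, val in enumerate(data, start=1):

After execution: result = 20
20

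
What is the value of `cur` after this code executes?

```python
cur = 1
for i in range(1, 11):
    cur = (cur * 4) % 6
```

Let's trace through this code step by step.

Initialize: cur = 1
Entering loop: for i in range(1, 11):

After execution: cur = 4
4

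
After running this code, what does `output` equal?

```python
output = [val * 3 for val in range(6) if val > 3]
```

Let's trace through this code step by step.

Initialize: output = [val * 3 for val in range(6) if val > 3]

After execution: output = [12, 15]
[12, 15]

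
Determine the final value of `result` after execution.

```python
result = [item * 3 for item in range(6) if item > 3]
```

Let's trace through this code step by step.

Initialize: result = [item * 3 for item in range(6) if item > 3]

After execution: result = [12, 15]
[12, 15]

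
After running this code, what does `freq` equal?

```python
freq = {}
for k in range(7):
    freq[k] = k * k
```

Let's trace through this code step by step.

Initialize: freq = {}
Entering loop: for k in range(7):

After execution: freq = {0: 0, 1: 1, 2: 4, 3: 9, 4: 16, 5: 25, 6: 36}
{0: 0, 1: 1, 2: 4, 3: 9, 4: 16, 5: 25, 6: 36}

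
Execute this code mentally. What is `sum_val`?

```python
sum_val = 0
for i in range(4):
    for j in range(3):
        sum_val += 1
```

Let's trace through this code step by step.

Initialize: sum_val = 0
Entering loop: for i in range(4):

After execution: sum_val = 12
12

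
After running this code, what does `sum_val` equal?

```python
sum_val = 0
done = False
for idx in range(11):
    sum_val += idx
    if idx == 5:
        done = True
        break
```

Let's trace through this code step by step.

Initialize: sum_val = 0
Initialize: done = False
Entering loop: for idx in range(11):

After execution: sum_val = 15
15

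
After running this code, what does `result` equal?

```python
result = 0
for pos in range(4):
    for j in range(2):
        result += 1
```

Let's trace through this code step by step.

Initialize: result = 0
Entering loop: for pos in range(4):

After execution: result = 8
8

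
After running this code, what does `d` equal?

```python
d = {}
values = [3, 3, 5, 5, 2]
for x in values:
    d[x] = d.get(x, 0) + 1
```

Let's trace through this code step by step.

Initialize: d = {}
Initialize: values = [3, 3, 5, 5, 2]
Entering loop: for x in values:

After execution: d = {3: 2, 5: 2, 2: 1}
{3: 2, 5: 2, 2: 1}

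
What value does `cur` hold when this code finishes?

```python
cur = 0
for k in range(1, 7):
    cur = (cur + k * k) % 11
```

Let's trace through this code step by step.

Initialize: cur = 0
Entering loop: for k in range(1, 7):

After execution: cur = 3
3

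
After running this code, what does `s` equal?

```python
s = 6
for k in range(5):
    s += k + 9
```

Let's trace through this code step by step.

Initialize: s = 6
Entering loop: for k in range(5):

After execution: s = 61
61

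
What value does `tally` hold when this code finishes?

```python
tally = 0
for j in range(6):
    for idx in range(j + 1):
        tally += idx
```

Let's trace through this code step by step.

Initialize: tally = 0
Entering loop: for j in range(6):

After execution: tally = 35
35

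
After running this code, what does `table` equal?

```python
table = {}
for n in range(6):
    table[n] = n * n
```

Let's trace through this code step by step.

Initialize: table = {}
Entering loop: for n in range(6):

After execution: table = {0: 0, 1: 1, 2: 4, 3: 9, 4: 16, 5: 25}
{0: 0, 1: 1, 2: 4, 3: 9, 4: 16, 5: 25}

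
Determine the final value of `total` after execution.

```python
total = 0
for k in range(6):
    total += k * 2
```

Let's trace through this code step by step.

Initialize: total = 0
Entering loop: for k in range(6):

After execution: total = 30
30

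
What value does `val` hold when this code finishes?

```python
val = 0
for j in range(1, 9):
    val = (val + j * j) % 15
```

Let's trace through this code step by step.

Initialize: val = 0
Entering loop: for j in range(1, 9):

After execution: val = 9
9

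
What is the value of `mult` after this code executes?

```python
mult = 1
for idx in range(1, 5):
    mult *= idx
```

Let's trace through this code step by step.

Initialize: mult = 1
Entering loop: for idx in range(1, 5):

After execution: mult = 24
24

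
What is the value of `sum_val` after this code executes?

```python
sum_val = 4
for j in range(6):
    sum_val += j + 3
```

Let's trace through this code step by step.

Initialize: sum_val = 4
Entering loop: for j in range(6):

After execution: sum_val = 37
37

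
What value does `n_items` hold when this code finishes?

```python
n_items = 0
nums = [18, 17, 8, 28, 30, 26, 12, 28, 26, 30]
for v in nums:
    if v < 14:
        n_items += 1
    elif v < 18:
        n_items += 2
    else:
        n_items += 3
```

Let's trace through this code step by step.

Initialize: n_items = 0
Initialize: nums = [18, 17, 8, 28, 30, 26, 12, 28, 26, 30]
Entering loop: for v in nums:

After execution: n_items = 25
25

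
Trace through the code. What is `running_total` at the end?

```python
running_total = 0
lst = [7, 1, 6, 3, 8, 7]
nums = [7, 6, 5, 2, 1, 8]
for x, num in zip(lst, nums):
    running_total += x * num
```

Let's trace through this code step by step.

Initialize: running_total = 0
Initialize: lst = [7, 1, 6, 3, 8, 7]
Initialize: nums = [7, 6, 5, 2, 1, 8]
Entering loop: for x, num in zip(lst, nums):

After execution: running_total = 155
155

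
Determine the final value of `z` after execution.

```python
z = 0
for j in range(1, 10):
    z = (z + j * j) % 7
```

Let's trace through this code step by step.

Initialize: z = 0
Entering loop: for j in range(1, 10):

After execution: z = 5
5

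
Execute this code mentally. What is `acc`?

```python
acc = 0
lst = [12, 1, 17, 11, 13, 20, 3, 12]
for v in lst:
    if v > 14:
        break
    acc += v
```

Let's trace through this code step by step.

Initialize: acc = 0
Initialize: lst = [12, 1, 17, 11, 13, 20, 3, 12]
Entering loop: for v in lst:

After execution: acc = 13
13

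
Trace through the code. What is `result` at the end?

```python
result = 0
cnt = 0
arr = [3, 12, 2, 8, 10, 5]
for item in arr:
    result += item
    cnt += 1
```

Let's trace through this code step by step.

Initialize: result = 0
Initialize: cnt = 0
Initialize: arr = [3, 12, 2, 8, 10, 5]
Entering loop: for item in arr:

After execution: result = 40
40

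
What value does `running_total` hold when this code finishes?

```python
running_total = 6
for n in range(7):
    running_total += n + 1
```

Let's trace through this code step by step.

Initialize: running_total = 6
Entering loop: for n in range(7):

After execution: running_total = 34
34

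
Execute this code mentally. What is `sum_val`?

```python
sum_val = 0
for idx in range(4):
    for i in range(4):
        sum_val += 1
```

Let's trace through this code step by step.

Initialize: sum_val = 0
Entering loop: for idx in range(4):

After execution: sum_val = 16
16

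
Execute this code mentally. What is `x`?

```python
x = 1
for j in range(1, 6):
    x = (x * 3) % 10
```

Let's trace through this code step by step.

Initialize: x = 1
Entering loop: for j in range(1, 6):

After execution: x = 3
3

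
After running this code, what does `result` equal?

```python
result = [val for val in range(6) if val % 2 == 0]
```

Let's trace through this code step by step.

Initialize: result = [val for val in range(6) if val % 2 == 0]

After execution: result = [0, 2, 4]
[0, 2, 4]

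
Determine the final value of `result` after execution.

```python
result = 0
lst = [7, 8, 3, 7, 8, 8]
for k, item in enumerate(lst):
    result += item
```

Let's trace through this code step by step.

Initialize: result = 0
Initialize: lst = [7, 8, 3, 7, 8, 8]
Entering loop: for k, item in enumerate(lst):

After execution: result = 41
41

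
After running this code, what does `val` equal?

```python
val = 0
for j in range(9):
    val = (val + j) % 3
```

Let's trace through this code step by step.

Initialize: val = 0
Entering loop: for j in range(9):

After execution: val = 0
0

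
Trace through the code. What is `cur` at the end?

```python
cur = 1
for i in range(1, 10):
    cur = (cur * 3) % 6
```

Let's trace through this code step by step.

Initialize: cur = 1
Entering loop: for i in range(1, 10):

After execution: cur = 3
3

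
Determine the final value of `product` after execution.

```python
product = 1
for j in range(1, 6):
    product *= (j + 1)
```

Let's trace through this code step by step.

Initialize: product = 1
Entering loop: for j in range(1, 6):

After execution: product = 720
720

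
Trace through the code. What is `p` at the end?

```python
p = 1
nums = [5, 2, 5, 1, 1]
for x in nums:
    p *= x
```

Let's trace through this code step by step.

Initialize: p = 1
Initialize: nums = [5, 2, 5, 1, 1]
Entering loop: for x in nums:

After execution: p = 50
50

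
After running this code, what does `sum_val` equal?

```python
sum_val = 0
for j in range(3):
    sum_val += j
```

Let's trace through this code step by step.

Initialize: sum_val = 0
Entering loop: for j in range(3):

After execution: sum_val = 3
3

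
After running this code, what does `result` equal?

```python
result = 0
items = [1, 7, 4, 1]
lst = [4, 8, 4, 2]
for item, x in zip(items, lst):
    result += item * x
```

Let's trace through this code step by step.

Initialize: result = 0
Initialize: items = [1, 7, 4, 1]
Initialize: lst = [4, 8, 4, 2]
Entering loop: for item, x in zip(items, lst):

After execution: result = 78
78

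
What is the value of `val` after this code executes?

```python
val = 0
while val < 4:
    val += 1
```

Let's trace through this code step by step.

Initialize: val = 0
Entering loop: while val < 4:

After execution: val = 4
4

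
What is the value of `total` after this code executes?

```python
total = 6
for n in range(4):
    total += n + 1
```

Let's trace through this code step by step.

Initialize: total = 6
Entering loop: for n in range(4):

After execution: total = 16
16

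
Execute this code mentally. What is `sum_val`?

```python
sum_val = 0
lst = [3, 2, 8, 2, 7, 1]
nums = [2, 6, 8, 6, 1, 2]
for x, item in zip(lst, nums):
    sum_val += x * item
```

Let's trace through this code step by step.

Initialize: sum_val = 0
Initialize: lst = [3, 2, 8, 2, 7, 1]
Initialize: nums = [2, 6, 8, 6, 1, 2]
Entering loop: for x, item in zip(lst, nums):

After execution: sum_val = 103
103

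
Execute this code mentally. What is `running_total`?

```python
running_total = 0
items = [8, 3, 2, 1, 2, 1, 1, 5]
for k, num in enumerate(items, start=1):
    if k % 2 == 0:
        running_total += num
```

Let's trace through this code step by step.

Initialize: running_total = 0
Initialize: items = [8, 3, 2, 1, 2, 1, 1, 5]
Entering loop: for k, num in enumerate(items, start=1):

After execution: running_total = 10
10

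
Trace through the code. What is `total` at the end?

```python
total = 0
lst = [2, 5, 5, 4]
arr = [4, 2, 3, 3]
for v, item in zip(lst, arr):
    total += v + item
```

Let's trace through this code step by step.

Initialize: total = 0
Initialize: lst = [2, 5, 5, 4]
Initialize: arr = [4, 2, 3, 3]
Entering loop: for v, item in zip(lst, arr):

After execution: total = 28
28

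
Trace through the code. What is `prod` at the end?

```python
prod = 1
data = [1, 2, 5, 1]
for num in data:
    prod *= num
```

Let's trace through this code step by step.

Initialize: prod = 1
Initialize: data = [1, 2, 5, 1]
Entering loop: for num in data:

After execution: prod = 10
10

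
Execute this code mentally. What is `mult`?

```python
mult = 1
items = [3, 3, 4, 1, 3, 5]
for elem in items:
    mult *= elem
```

Let's trace through this code step by step.

Initialize: mult = 1
Initialize: items = [3, 3, 4, 1, 3, 5]
Entering loop: for elem in items:

After execution: mult = 540
540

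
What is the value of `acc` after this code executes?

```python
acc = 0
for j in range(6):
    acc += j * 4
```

Let's trace through this code step by step.

Initialize: acc = 0
Entering loop: for j in range(6):

After execution: acc = 60
60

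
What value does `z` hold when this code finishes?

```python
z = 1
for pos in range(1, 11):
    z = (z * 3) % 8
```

Let's trace through this code step by step.

Initialize: z = 1
Entering loop: for pos in range(1, 11):

After execution: z = 1
1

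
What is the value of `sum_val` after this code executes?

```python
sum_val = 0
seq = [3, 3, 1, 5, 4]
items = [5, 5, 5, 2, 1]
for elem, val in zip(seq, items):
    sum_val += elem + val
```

Let's trace through this code step by step.

Initialize: sum_val = 0
Initialize: seq = [3, 3, 1, 5, 4]
Initialize: items = [5, 5, 5, 2, 1]
Entering loop: for elem, val in zip(seq, items):

After execution: sum_val = 34
34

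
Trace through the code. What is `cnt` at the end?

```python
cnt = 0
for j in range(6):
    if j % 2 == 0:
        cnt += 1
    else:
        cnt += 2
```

Let's trace through this code step by step.

Initialize: cnt = 0
Entering loop: for j in range(6):

After execution: cnt = 9
9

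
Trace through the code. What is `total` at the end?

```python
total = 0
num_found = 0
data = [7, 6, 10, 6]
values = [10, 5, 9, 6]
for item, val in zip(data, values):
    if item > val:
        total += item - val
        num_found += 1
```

Let's trace through this code step by step.

Initialize: total = 0
Initialize: num_found = 0
Initialize: data = [7, 6, 10, 6]
Initialize: values = [10, 5, 9, 6]
Entering loop: for item, val in zip(data, values):

After execution: total = 2
2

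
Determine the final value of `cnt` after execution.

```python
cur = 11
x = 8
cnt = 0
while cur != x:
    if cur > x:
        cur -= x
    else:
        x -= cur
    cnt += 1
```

Let's trace through this code step by step.

Initialize: cur = 11
Initialize: x = 8
Initialize: cnt = 0
Entering loop: while cur != x:

After execution: cnt = 5
5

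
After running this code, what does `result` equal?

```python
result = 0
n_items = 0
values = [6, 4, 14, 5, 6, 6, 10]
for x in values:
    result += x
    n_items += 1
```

Let's trace through this code step by step.

Initialize: result = 0
Initialize: n_items = 0
Initialize: values = [6, 4, 14, 5, 6, 6, 10]
Entering loop: for x in values:

After execution: result = 51
51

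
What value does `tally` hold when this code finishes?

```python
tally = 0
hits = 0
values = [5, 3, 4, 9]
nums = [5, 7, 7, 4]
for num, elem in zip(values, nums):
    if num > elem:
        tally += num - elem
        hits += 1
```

Let's trace through this code step by step.

Initialize: tally = 0
Initialize: hits = 0
Initialize: values = [5, 3, 4, 9]
Initialize: nums = [5, 7, 7, 4]
Entering loop: for num, elem in zip(values, nums):

After execution: tally = 5
5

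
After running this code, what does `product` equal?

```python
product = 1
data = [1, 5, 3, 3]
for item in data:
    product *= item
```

Let's trace through this code step by step.

Initialize: product = 1
Initialize: data = [1, 5, 3, 3]
Entering loop: for item in data:

After execution: product = 45
45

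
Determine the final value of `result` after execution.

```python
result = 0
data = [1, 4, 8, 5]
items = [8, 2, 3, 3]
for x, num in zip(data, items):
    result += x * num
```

Let's trace through this code step by step.

Initialize: result = 0
Initialize: data = [1, 4, 8, 5]
Initialize: items = [8, 2, 3, 3]
Entering loop: for x, num in zip(data, items):

After execution: result = 55
55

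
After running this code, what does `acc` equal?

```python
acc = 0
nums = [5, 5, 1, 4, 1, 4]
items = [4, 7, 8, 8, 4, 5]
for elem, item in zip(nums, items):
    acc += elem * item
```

Let's trace through this code step by step.

Initialize: acc = 0
Initialize: nums = [5, 5, 1, 4, 1, 4]
Initialize: items = [4, 7, 8, 8, 4, 5]
Entering loop: for elem, item in zip(nums, items):

After execution: acc = 119
119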